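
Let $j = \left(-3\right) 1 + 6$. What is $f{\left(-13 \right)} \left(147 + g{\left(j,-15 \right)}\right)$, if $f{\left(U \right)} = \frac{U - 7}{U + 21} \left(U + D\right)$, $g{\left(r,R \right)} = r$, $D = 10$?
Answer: $1125$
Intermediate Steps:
$j = 3$ ($j = -3 + 6 = 3$)
$f{\left(U \right)} = \frac{\left(-7 + U\right) \left(10 + U\right)}{21 + U}$ ($f{\left(U \right)} = \frac{U - 7}{U + 21} \left(U + 10\right) = \frac{-7 + U}{21 + U} \left(10 + U\right) = \frac{\left(-7 + U\right) \left(10 + U\right)}{21 + U}$)
$f{\left(-13 \right)} \left(147 + g{\left(j,-15 \right)}\right) = \frac{-70 + \left(-13\right)^{2} + 3 \left(-13\right)}{21 - 13} \left(147 + 3\right) = \frac{-70 + 169 - 39}{8} \cdot 150 = \frac{1}{8} \cdot 60 \cdot 150 = \frac{15}{2} \cdot 150 = 1125$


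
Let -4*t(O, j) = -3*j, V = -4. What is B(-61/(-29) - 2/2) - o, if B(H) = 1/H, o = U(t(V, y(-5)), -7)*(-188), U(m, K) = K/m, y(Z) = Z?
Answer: 168883/480 ≈ 351.84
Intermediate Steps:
t(O, j) = 3*j/4 (t(O, j) = -(-3)*j/4 = 3*j/4)
o = -5264/15 (o = -7/((¾)*(-5))*(-188) = -7/(-15/4)*(-188) = -7*(-4/15)*(-188) = (28/15)*(-188) = -5264/15 ≈ -350.93)
B(-61/(-29) - 2/2) - o = 1/(-61/(-29) - 2/2) - 1*(-5264/15) = 1/(-61*(-1/29) - 2*½) + 5264/15 = 1/(61/29 - 1) + 5264/15 = 1/(32/29) + 5264/15 = 29/32 + 5264/15 = 168883/480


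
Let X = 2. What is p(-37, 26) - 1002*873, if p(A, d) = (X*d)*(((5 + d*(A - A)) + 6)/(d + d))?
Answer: -874735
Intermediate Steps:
p(A, d) = 11 (p(A, d) = (2*d)*(((5 + d*(A - A)) + 6)/(d + d)) = (2*d)*(((5 + d*0) + 6)/((2*d))) = (2*d)*(((5 + 0) + 6)*(1/(2*d))) = (2*d)*((5 + 6)*(1/(2*d))) = (2*d)*(11*(1/(2*d))) = (2*d)*(11/(2*d)) = 11)
p(-37, 26) - 1002*873 = 11 - 1002*873 = 11 - 874746 = -874735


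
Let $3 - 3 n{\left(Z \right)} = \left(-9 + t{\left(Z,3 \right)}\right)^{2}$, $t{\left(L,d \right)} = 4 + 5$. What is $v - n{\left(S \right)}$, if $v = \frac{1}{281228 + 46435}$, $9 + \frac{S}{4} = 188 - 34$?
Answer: $- \frac{327662}{327663} \approx -1.0$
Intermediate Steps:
$t{\left(L,d \right)} = 9$
$S = 580$ ($S = -36 + 4 \left(188 - 34\right) = -36 + 4 \cdot 154 = -36 + 616 = 580$)
$n{\left(Z \right)} = 1$ ($n{\left(Z \right)} = 1 - \frac{\left(-9 + 9\right)^{2}}{3} = 1 - \frac{0^{2}}{3} = 1 - 0 = 1 + 0 = 1$)
$v = \frac{1}{327663} \approx 3.0519 \cdot 10^{-6}$
$v - n{\left(S \right)} = \frac{1}{327663} - 1 = - \frac{327662}{327663}$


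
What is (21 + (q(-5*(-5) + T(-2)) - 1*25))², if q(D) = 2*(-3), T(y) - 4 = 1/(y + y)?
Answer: 100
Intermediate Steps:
T(y) = 4 + 1/(2*y) (T(y) = 4 + 1/(y + y) = 4 + 1/(2*y))
q(D) = -6
(21 + (q(-5*(-5) + T(-2)) - 1*25))² = (21 + (-6 - 1*25))² = (21 + (-6 - 25))² = (21 - 31)² = (-10)² = 100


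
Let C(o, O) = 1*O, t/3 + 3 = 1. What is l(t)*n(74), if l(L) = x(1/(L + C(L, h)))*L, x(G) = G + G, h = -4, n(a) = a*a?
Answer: 32856/5 ≈ 6571.2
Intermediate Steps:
n(a) = a**2
t = -6 (t = -9 + 3*1 = -9 + 3 = -6)
C(o, O) = O
x(G) = 2*G
l(L) = 2*L/(-4 + L) (l(L) = (2/(L - 4))*L = (2/(-4 + L))*L = 2*L/(-4 + L))
l(t)*n(74) = (2*(-6)/(-4 - 6))*74**2 = (2*(-6)/(-10))*5476 = (2*(-6)*(-1/10))*5476 = (6/5)*5476 = 32856/5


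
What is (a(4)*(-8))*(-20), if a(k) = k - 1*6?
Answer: -320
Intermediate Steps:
a(k) = -6 + k (a(k) = k - 6 = -6 + k)
(a(4)*(-8))*(-20) = ((-6 + 4)*(-8))*(-20) = -2*(-8)*(-20) = 16*(-20) = -320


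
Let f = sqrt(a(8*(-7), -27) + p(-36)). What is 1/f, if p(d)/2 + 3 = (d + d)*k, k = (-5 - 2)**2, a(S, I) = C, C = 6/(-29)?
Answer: -I*sqrt(164981)/34134 ≈ -0.0119*I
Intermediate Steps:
C = -6/29 (C = 6*(-1/29) = -6/29 ≈ -0.20690)
a(S, I) = -6/29
k = 49 (k = (-7)**2 = 49)
p(d) = -6 + 196*d (p(d) = -6 + 2*((d + d)*49) = -6 + 2*((2*d)*49) = -6 + 2*(98*d) = -6 + 196*d)
f = 6*I*sqrt(164981)/29 (f = sqrt(-6/29 + (-6 + 196*(-36))) = sqrt(-6/29 + (-6 - 7056)) = sqrt(-6/29 - 7062) = sqrt(-204804/29) = 6*I*sqrt(164981)/29 ≈ 84.037*I)
1/f = 1/(6*I*sqrt(164981)/29) = -I*sqrt(164981)/34134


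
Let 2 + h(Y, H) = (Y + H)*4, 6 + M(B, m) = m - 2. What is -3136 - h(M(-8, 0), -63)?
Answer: -2850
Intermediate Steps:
M(B, m) = -8 + m (M(B, m) = -6 + (m - 2) = -6 + (-2 + m) = -8 + m)
h(Y, H) = -2 + 4*H + 4*Y (h(Y, H) = -2 + (Y + H)*4 = -2 + (H + Y)*4 = -2 + (4*H + 4*Y) = -2 + 4*H + 4*Y)
-3136 - h(M(-8, 0), -63) = -3136 - (-2 + 4*(-63) + 4*(-8 + 0)) = -3136 - (-2 - 252 + 4*(-8)) = -3136 - (-2 - 252 - 32) = -3136 - 1*(-286) = -3136 + 286 = -2850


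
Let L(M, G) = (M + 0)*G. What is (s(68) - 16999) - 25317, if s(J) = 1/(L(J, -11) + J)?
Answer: -28774881/680 ≈ -42316.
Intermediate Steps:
L(M, G) = G*M (L(M, G) = M*G = G*M)
s(J) = -1/(10*J) (s(J) = 1/(-11*J + J) = 1/(-10*J) = -1/(10*J))
(s(68) - 16999) - 25317 = (-⅒/68 - 16999) - 25317 = (-⅒*1/68 - 16999) - 25317 = (-1/680 - 16999) - 25317 = -11559321/680 - 25317 = -28774881/680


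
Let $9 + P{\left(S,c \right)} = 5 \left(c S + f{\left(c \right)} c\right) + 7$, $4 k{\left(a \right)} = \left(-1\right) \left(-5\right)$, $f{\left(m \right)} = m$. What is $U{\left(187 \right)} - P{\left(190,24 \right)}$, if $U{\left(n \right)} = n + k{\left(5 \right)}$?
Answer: $- \frac{101959}{4} \approx -25490.0$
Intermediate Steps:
$k{\left(a \right)} = \frac{5}{4}$ ($k{\left(a \right)} = \frac{\left(-1\right) \left(-5\right)}{4} = \frac{1}{4} \cdot 5 = \frac{5}{4}$)
$P{\left(S,c \right)} = -2 + 5 c^{2} + 5 S c$ ($P{\left(S,c \right)} = -9 + \left(5 \left(c S + c c\right) + 7\right) = -9 + \left(5 \left(S c + c^{2}\right) + 7\right) = -9 + \left(5 \left(c^{2} + S c\right) + 7\right) = -9 + \left(\left(5 c^{2} + 5 S c\right) + 7\right) = -9 + \left(7 + 5 c^{2} + 5 S c\right) = -2 + 5 c^{2} + 5 S c$)
$U{\left(n \right)} = \frac{5}{4} + n$ ($U{\left(n \right)} = n + \frac{5}{4} = \frac{5}{4} + n$)
$U{\left(187 \right)} - P{\left(190,24 \right)} = \left(\frac{5}{4} + 187\right) - \left(-2 + 5 \cdot 24^{2} + 5 \cdot 190 \cdot 24\right) = \frac{753}{4} - \left(-2 + 5 \cdot 576 + 22800\right) = \frac{753}{4} - \left(-2 + 2880 + 22800\right) = \frac{753}{4} - 25678 = - \frac{101959}{4}$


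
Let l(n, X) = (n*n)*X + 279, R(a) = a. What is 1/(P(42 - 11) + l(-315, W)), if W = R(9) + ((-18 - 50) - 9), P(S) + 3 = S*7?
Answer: -1/6746807 ≈ -1.4822e-7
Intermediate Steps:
P(S) = -3 + 7*S (P(S) = -3 + S*7 = -3 + 7*S)
W = -68 (W = 9 + ((-18 - 50) - 9) = 9 + (-68 - 9) = 9 - 77 = -68)
l(n, X) = 279 + X*n**2 (l(n, X) = n**2*X + 279 = X*n**2 + 279 = 279 + X*n**2)
1/(P(42 - 11) + l(-315, W)) = 1/((-3 + 7*(42 - 11)) + (279 - 68*(-315)**2)) = 1/((-3 + 7*31) + (279 - 68*99225)) = 1/((-3 + 217) + (279 - 6747300)) = 1/(214 - 6747021) = 1/(-6746807) = -1/6746807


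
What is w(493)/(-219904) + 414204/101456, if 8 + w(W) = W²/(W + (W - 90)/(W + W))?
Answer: 1384033797894715/339191237173632 ≈ 4.0804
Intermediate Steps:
w(W) = -8 + W²/(W + (-90 + W)/(2*W)) (w(W) = -8 + W²/(W + (W - 90)/(W + W)) = -8 + W²/(W + (-90 + W)/((2*W))) = -8 + W²/(W + (-90 + W)*(1/(2*W))) = -8 + W²/(W + (-90 + W)/(2*W)))
w(493)/(-219904) + 414204/101456 = (2*(360 + 493³ - 8*493² - 4*493)/(-90 + 493 + 2*493²))/(-219904) + 414204/101456 = (2*(360 + 119823157 - 8*243049 - 1972)/(-90 + 493 + 2*243049))*(-1/219904) + 414204*(1/101456) = (2*(360 + 119823157 - 1944392 - 1972)/(-90 + 493 + 486098))*(-1/219904) + 103551/25364 = (2*117877153/486501)*(-1/219904) + 103551/25364 = (2*(1/486501)*117877153)*(-1/219904) + 103551/25364 = (235754306/486501)*(-1/219904) + 103551/25364 = -117877153/53491757952 + 103551/25364 = 1384033797894715/339191237173632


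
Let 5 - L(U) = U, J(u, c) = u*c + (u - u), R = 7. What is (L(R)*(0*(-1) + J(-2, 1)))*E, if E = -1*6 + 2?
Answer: -16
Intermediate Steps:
J(u, c) = c*u (J(u, c) = c*u + 0 = c*u)
E = -4 (E = -6 + 2 = -4)
L(U) = 5 - U
(L(R)*(0*(-1) + J(-2, 1)))*E = ((5 - 1*7)*(0*(-1) + 1*(-2)))*(-4) = ((5 - 7)*(0 - 2))*(-4) = -2*(-2)*(-4) = 4*(-4) = -16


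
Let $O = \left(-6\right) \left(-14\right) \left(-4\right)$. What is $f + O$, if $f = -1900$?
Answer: $-2236$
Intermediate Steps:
$O = -336$ ($O = 84 \left(-4\right) = -336$)
$f + O = -1900 - 336 = -2236$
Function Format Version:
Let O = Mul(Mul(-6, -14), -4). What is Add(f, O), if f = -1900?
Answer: -2236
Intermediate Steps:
O = -336 (O = Mul(84, -4) = -336)
Add(f, O) = Add(-1900, -336) = -2236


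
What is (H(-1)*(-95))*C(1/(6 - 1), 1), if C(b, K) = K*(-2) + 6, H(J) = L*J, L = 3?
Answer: 1140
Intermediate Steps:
H(J) = 3*J
C(b, K) = 6 - 2*K (C(b, K) = -2*K + 6 = 6 - 2*K)
(H(-1)*(-95))*C(1/(6 - 1), 1) = ((3*(-1))*(-95))*(6 - 2*1) = (-3*(-95))*(6 - 2) = 285*4 = 1140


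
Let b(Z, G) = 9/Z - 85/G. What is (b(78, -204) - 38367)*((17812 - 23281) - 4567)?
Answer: 1155137617/3 ≈ 3.8505e+8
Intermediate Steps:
b(Z, G) = -85/G + 9/Z
(b(78, -204) - 38367)*((17812 - 23281) - 4567) = ((-85/(-204) + 9/78) - 38367)*((17812 - 23281) - 4567) = ((-85*(-1/204) + 9*(1/78)) - 38367)*(-5469 - 4567) = ((5/12 + 3/26) - 38367)*(-10036) = (83/156 - 38367)*(-10036) = -5985169/156*(-10036) = 1155137617/3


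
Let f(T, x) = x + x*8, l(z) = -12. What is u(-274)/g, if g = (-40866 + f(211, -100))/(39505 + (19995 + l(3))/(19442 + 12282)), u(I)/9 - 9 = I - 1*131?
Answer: 33838468281/10037762 ≈ 3371.1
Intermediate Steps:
u(I) = -1098 + 9*I (u(I) = 81 + 9*(I - 1*131) = 81 + 9*(I - 131) = 81 + 9*(-131 + I) = 81 + (-1179 + 9*I) = -1098 + 9*I)
f(T, x) = 9*x (f(T, x) = x + 8*x = 9*x)
g = -1324984584/1253276603 (g = (-40866 + 9*(-100))/(39505 + (19995 - 12)/(19442 + 12282)) = (-40866 - 900)/(39505 + 19983/31724) = -41766/(39505 + 19983*(1/31724)) = -41766/(39505 + 19983/31724) = -41766/1253276603/31724 = -41766*31724/1253276603 = -1324984584/1253276603 ≈ -1.0572)
u(-274)/g = (-1098 + 9*(-274))/(-1324984584/1253276603) = (-1098 - 2466)*(-1253276603/1324984584) = -3564*(-1253276603/1324984584) = 33838468281/10037762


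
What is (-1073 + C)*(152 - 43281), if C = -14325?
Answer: 664100342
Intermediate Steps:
(-1073 + C)*(152 - 43281) = (-1073 - 14325)*(152 - 43281) = -15398*(-43129) = 664100342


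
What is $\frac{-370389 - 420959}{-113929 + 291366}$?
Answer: $- \frac{791348}{177437} \approx -4.4599$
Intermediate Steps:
$\frac{-370389 - 420959}{-113929 + 291366} = - \frac{791348}{177437}$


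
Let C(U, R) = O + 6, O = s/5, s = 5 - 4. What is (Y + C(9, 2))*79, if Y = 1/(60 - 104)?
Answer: 107361/220 ≈ 488.00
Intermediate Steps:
s = 1
O = 1/5 ≈ 0.20000
C(U, R) = 31/5 (C(U, R) = 1/5 + 6 = 31/5)
Y = -1/44 (Y = 1/(-44) = -1/44 ≈ -0.022727)
(Y + C(9, 2))*79 = (-1/44 + 31/5)*79 = (1359/220)*79 = 107361/220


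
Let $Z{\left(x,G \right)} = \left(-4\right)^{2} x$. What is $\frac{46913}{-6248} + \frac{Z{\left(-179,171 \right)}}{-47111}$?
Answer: $- \frac{2192224071}{294349528} \approx -7.4477$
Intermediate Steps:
$Z{\left(x,G \right)} = 16 x$
$\frac{46913}{-6248} + \frac{Z{\left(-179,171 \right)}}{-47111} = \frac{46913}{-6248} + \frac{16 \left(-179\right)}{-47111} = 46913 \left(- \frac{1}{6248}\right) - - \frac{2864}{47111} = - \frac{46913}{6248} + \frac{2864}{47111} = - \frac{2192224071}{294349528}$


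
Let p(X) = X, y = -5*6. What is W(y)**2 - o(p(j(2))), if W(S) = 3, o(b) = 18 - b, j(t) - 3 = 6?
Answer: 0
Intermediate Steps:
y = -30
j(t) = 9 (j(t) = 3 + 6 = 9)
W(y)**2 - o(p(j(2))) = 3**2 - (18 - 1*9) = 9 - (18 - 9) = 9 - 1*9 = 9 - 9 = 0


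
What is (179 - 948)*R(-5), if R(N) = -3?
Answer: 2307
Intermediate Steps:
(179 - 948)*R(-5) = (179 - 948)*(-3) = -769*(-3) = 2307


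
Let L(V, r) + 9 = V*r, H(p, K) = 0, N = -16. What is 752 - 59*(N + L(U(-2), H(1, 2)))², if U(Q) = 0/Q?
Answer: -36123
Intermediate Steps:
U(Q) = 0
L(V, r) = -9 + V*r
752 - 59*(N + L(U(-2), H(1, 2)))² = 752 - 59*(-16 + (-9 + 0*0))² = 752 - 59*(-16 + (-9 + 0))² = 752 - 59*(-16 - 9)² = 752 - 59*(-25)² = 752 - 59*625 = 752 - 36875 = -36123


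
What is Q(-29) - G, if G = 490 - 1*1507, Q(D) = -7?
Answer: 1010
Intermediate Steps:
G = -1017 (G = 490 - 1507 = -1017)
Q(-29) - G = -7 - 1*(-1017) = -7 + 1017 = 1010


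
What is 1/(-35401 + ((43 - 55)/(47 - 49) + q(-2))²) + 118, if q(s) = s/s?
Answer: 4171535/35352 ≈ 118.00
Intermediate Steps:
q(s) = 1
1/(-35401 + ((43 - 55)/(47 - 49) + q(-2))²) + 118 = 1/(-35401 + ((43 - 55)/(47 - 49) + 1)²) + 118 = 1/(-35401 + (-12/(-2) + 1)²) + 118 = 1/(-35401 + (-12*(-½) + 1)²) + 118 = 1/(-35401 + (6 + 1)²) + 118 = 1/(-35401 + 7²) + 118 = 1/(-35401 + 49) + 118 = 1/(-35352) + 118 = -1/35352 + 118 = 4171535/35352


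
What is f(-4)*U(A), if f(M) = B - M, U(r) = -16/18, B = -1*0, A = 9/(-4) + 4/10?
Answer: -32/9 ≈ -3.5556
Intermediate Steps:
A = -37/20 (A = 9*(-¼) + 4*(⅒) = -9/4 + ⅖ = -37/20 ≈ -1.8500)
B = 0
U(r) = -8/9 (U(r) = -16*1/18 = -8/9)
f(M) = -M (f(M) = 0 - M = -M)
f(-4)*U(A) = -1*(-4)*(-8/9) = 4*(-8/9) = -32/9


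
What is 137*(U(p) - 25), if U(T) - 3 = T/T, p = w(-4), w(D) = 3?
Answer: -2877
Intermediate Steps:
p = 3
U(T) = 4 (U(T) = 3 + T/T = 3 + 1 = 4)
137*(U(p) - 25) = 137*(4 - 25) = 137*(-21) = -2877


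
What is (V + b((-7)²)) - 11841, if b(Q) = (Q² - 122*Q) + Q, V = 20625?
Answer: 5256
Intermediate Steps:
b(Q) = Q² - 121*Q
(V + b((-7)²)) - 11841 = (20625 + (-7)²*(-121 + (-7)²)) - 11841 = (20625 + 49*(-121 + 49)) - 11841 = (20625 + 49*(-72)) - 11841 = (20625 - 3528) - 11841 = 17097 - 11841 = 5256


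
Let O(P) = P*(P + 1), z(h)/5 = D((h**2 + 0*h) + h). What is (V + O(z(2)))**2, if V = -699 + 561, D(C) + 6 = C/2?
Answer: 5184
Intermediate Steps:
D(C) = -6 + C/2
z(h) = -30 + 5*h/2 + 5*h**2/2 (z(h) = 5*(-6 + ((h**2 + 0*h) + h)/2) = 5*(-6 + ((h**2 + 0) + h)/2) = 5*(-6 + (h**2 + h)/2) = 5*(-6 + (h + h**2)/2) = 5*(-6 + (h/2 + h**2/2)) = 5*(-6 + h/2 + h**2/2) = -30 + 5*h/2 + 5*h**2/2)
O(P) = P*(1 + P)
V = -138
(V + O(z(2)))**2 = (-138 + (-30 + (5/2)*2*(1 + 2))*(1 + (-30 + (5/2)*2*(1 + 2))))**2 = (-138 + (-30 + (5/2)*2*3)*(1 + (-30 + (5/2)*2*3)))**2 = (-138 + (-30 + 15)*(1 + (-30 + 15)))**2 = (-138 - 15*(1 - 15))**2 = (-138 - 15*(-14))**2 = (-138 + 210)**2 = 72**2 = 5184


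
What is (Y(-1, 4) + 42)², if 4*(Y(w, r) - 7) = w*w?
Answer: 38809/16 ≈ 2425.6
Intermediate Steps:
Y(w, r) = 7 + w²/4 (Y(w, r) = 7 + (w*w)/4 = 7 + w²/4)
(Y(-1, 4) + 42)² = ((7 + (¼)*(-1)²) + 42)² = ((7 + (¼)*1) + 42)² = ((7 + ¼) + 42)² = (29/4 + 42)² = (197/4)² = 38809/16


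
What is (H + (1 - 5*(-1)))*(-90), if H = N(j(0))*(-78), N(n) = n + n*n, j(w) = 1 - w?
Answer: 13500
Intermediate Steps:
N(n) = n + n²
H = -156 (H = ((1 - 1*0)*(1 + (1 - 1*0)))*(-78) = ((1 + 0)*(1 + (1 + 0)))*(-78) = (1*(1 + 1))*(-78) = (1*2)*(-78) = 2*(-78) = -156)
(H + (1 - 5*(-1)))*(-90) = (-156 + (1 - 5*(-1)))*(-90) = (-156 + (1 + 5))*(-90) = (-156 + 6)*(-90) = -150*(-90) = 13500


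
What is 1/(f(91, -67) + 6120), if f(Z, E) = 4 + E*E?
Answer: 1/10613 ≈ 9.4224e-5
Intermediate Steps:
f(Z, E) = 4 + E²
1/(f(91, -67) + 6120) = 1/((4 + (-67)²) + 6120) = 1/((4 + 4489) + 6120) = 1/(4493 + 6120) = 1/10613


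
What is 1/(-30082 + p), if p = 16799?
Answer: -1/13283 ≈ -7.5284e-5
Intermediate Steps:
1/(-30082 + p) = 1/(-30082 + 16799) = 1/(-13283) = -1/13283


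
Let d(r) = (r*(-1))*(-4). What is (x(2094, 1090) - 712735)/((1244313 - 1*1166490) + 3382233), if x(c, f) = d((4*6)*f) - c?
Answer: -610189/3460056 ≈ -0.17635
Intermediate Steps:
d(r) = 4*r (d(r) = -r*(-4) = 4*r)
x(c, f) = -c + 96*f (x(c, f) = 4*((4*6)*f) - c = 4*(24*f) - c = 96*f - c = -c + 96*f)
(x(2094, 1090) - 712735)/((1244313 - 1*1166490) + 3382233) = ((-1*2094 + 96*1090) - 712735)/((1244313 - 1*1166490) + 3382233) = ((-2094 + 104640) - 712735)/((1244313 - 1166490) + 3382233) = (102546 - 712735)/(77823 + 3382233) = -610189/3460056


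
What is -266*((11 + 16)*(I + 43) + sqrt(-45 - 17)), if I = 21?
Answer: -459648 - 266*I*sqrt(62) ≈ -4.5965e+5 - 2094.5*I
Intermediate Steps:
-266*((11 + 16)*(I + 43) + sqrt(-45 - 17)) = -266*((11 + 16)*(21 + 43) + sqrt(-45 - 17)) = -266*(27*64 + sqrt(-62)) = -266*(1728 + I*sqrt(62)) = -459648 - 266*I*sqrt(62)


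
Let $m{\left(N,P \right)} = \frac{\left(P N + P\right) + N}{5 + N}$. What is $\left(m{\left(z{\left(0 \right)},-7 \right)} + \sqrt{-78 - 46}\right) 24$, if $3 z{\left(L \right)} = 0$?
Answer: $- \frac{168}{5} + 48 i \sqrt{31} \approx -33.6 + 267.25 i$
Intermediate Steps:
$z{\left(L \right)} = 0$ ($z{\left(L \right)} = \frac{1}{3} \cdot 0 = 0$)
$m{\left(N,P \right)} = \frac{N + P + N P}{5 + N}$ ($m{\left(N,P \right)} = \frac{\left(N P + P\right) + N}{5 + N} = \frac{\left(P + N P\right) + N}{5 + N} = \frac{N + P + N P}{5 + N}$)
$\left(m{\left(z{\left(0 \right)},-7 \right)} + \sqrt{-78 - 46}\right) 24 = \left(\frac{0 - 7 + 0 \left(-7\right)}{5 + 0} + \sqrt{-78 - 46}\right) 24 = \left(\frac{0 - 7 + 0}{5} + \sqrt{-124}\right) 24 = \left(\frac{1}{5} \left(-7\right) + 2 i \sqrt{31}\right) 24 = \left(- \frac{7}{5} + 2 i \sqrt{31}\right) 24 = - \frac{168}{5} + 48 i \sqrt{31}$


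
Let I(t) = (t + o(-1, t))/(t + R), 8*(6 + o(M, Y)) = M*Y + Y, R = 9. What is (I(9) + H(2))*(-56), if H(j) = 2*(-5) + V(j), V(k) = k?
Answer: 1316/3 ≈ 438.67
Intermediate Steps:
o(M, Y) = -6 + Y/8 + M*Y/8 (o(M, Y) = -6 + (M*Y + Y)/8 = -6 + (Y + M*Y)/8 = -6 + (Y/8 + M*Y/8) = -6 + Y/8 + M*Y/8)
I(t) = (-6 + t)/(9 + t) (I(t) = (t + (-6 + t/8 + (⅛)*(-1)*t))/(t + 9) = (t + (-6 + t/8 - t/8))/(9 + t) = (t - 6)/(9 + t) = (-6 + t)/(9 + t))
H(j) = -10 + j (H(j) = 2*(-5) + j = -10 + j)
(I(9) + H(2))*(-56) = ((-6 + 9)/(9 + 9) + (-10 + 2))*(-56) = (3/18 - 8)*(-56) = ((1/18)*3 - 8)*(-56) = (⅙ - 8)*(-56) = -47/6*(-56) = 1316/3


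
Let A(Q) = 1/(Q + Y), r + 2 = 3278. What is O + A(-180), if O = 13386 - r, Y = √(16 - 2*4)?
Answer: 81870735/8098 - √2/16196 ≈ 10110.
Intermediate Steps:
r = 3276 (r = -2 + 3278 = 3276)
Y = 2*√2 (Y = √(16 - 8) = √8 = 2*√2 ≈ 2.8284)
O = 10110 (O = 13386 - 1*3276 = 13386 - 3276 = 10110)
A(Q) = 1/(Q + 2*√2)
O + A(-180) = 10110 + 1/(-180 + 2*√2)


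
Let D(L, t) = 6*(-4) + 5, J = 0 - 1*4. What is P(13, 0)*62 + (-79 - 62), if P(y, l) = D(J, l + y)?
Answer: -1319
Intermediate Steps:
J = -4 (J = 0 - 4 = -4)
D(L, t) = -19 (D(L, t) = -24 + 5 = -19)
P(y, l) = -19
P(13, 0)*62 + (-79 - 62) = -19*62 + (-79 - 62) = -1178 - 141 = -1319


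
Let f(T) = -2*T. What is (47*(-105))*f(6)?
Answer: 59220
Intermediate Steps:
(47*(-105))*f(6) = (47*(-105))*(-2*6) = -4935*(-12) = 59220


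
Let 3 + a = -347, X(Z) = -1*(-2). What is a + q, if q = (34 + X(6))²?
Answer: 946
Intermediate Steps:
X(Z) = 2
a = -350 (a = -3 - 347 = -350)
q = 1296 (q = (34 + 2)² = 36² = 1296)
a + q = -350 + 1296 = 946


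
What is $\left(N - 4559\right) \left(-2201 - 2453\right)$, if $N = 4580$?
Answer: $-97734$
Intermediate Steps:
$\left(N - 4559\right) \left(-2201 - 2453\right) = \left(4580 - 4559\right) \left(-2201 - 2453\right) = 21 \left(-4654\right) = -97734$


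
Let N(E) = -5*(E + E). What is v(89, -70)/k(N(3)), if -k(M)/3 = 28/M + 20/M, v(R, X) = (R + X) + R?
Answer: 45/2 ≈ 22.500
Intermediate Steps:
N(E) = -10*E
v(R, X) = X + 2*R
k(M) = -144/M (k(M) = -3*(28/M + 20/M) = -144/M)
v(89, -70)/k(N(3)) = (-70 + 2*89)/((-144/((-10*3)))) = (-70 + 178)/((-144/(-30))) = 108/((-144*(-1/30))) = 108/(24/5) = 108*(5/24) = 45/2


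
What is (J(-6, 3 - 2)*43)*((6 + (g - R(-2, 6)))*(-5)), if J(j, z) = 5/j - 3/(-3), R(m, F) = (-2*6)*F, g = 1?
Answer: -16985/6 ≈ -2830.8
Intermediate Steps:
R(m, F) = -12*F
J(j, z) = 1 + 5/j (J(j, z) = 5/j - 3*(-⅓) = 5/j + 1 = 1 + 5/j)
(J(-6, 3 - 2)*43)*((6 + (g - R(-2, 6)))*(-5)) = (((5 - 6)/(-6))*43)*((6 + (1 - (-12)*6))*(-5)) = (-⅙*(-1)*43)*((6 + (1 - 1*(-72)))*(-5)) = ((⅙)*43)*((6 + (1 + 72))*(-5)) = 43*((6 + 73)*(-5))/6 = 43*(79*(-5))/6 = (43/6)*(-395) = -16985/6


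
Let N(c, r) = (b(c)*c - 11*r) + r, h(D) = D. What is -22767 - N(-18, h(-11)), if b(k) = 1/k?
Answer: -22878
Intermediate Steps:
N(c, r) = 1 - 10*r (N(c, r) = (c/c - 11*r) + r = (1 - 11*r) + r = 1 - 10*r)
-22767 - N(-18, h(-11)) = -22767 - (1 - 10*(-11)) = -22767 - (1 + 110) = -22767 - 1*111 = -22767 - 111 = -22878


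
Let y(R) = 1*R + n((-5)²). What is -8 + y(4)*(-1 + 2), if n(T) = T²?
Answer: 621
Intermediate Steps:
y(R) = 625 + R (y(R) = 1*R + ((-5)²)² = R + 25² = R + 625 = 625 + R)
-8 + y(4)*(-1 + 2) = -8 + (625 + 4)*(-1 + 2) = -8 + 629*1 = -8 + 629 = 621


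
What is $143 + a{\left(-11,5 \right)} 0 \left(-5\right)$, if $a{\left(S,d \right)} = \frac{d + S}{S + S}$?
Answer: $143$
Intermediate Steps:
$a{\left(S,d \right)} = \frac{S + d}{2 S}$
$143 + a{\left(-11,5 \right)} 0 \left(-5\right) = 143 + \frac{-11 + 5}{2 \left(-11\right)} 0 \left(-5\right) = 143 + \frac{1}{2} \left(- \frac{1}{11}\right) \left(-6\right) 0 = 143 + \frac{3}{11} \cdot 0 = 143 + 0 = 143$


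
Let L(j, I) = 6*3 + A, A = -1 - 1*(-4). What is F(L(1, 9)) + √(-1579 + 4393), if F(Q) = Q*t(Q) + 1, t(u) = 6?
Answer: 127 + √2814 ≈ 180.05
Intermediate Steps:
A = 3 (A = -1 + 4 = 3)
L(j, I) = 21 (L(j, I) = 6*3 + 3 = 18 + 3 = 21)
F(Q) = 1 + 6*Q (F(Q) = Q*6 + 1 = 6*Q + 1 = 1 + 6*Q)
F(L(1, 9)) + √(-1579 + 4393) = (1 + 6*21) + √(-1579 + 4393) = (1 + 126) + √2814 = 127 + √2814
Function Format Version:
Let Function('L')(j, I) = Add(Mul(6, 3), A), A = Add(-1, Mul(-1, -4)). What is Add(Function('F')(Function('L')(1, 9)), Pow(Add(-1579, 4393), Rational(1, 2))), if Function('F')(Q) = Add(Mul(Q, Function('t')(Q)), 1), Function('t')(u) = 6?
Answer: Add(127, Pow(2814, Rational(1, 2))) ≈ 180.05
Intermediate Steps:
A = 3 (A = Add(-1, 4) = 3)
Function('L')(j, I) = 21 (Function('L')(j, I) = Add(Mul(6, 3), 3) = Add(18, 3) = 21)
Function('F')(Q) = Add(1, Mul(6, Q)) (Function('F')(Q) = Add(Mul(Q, 6), 1) = Add(Mul(6, Q), 1) = Add(1, Mul(6, Q)))
Add(Function('F')(Function('L')(1, 9)), Pow(Add(-1579, 4393), Rational(1, 2))) = Add(Add(1, Mul(6, 21)), Pow(Add(-1579, 4393), Rational(1, 2))) = Add(Add(1, 126), Pow(2814, Rational(1, 2))) = Add(127, Pow(2814, Rational(1, 2)))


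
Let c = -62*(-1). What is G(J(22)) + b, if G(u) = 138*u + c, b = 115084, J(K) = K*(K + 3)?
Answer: 191046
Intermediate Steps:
J(K) = K*(3 + K)
c = 62
G(u) = 62 + 138*u (G(u) = 138*u + 62 = 62 + 138*u)
G(J(22)) + b = (62 + 138*(22*(3 + 22))) + 115084 = (62 + 138*(22*25)) + 115084 = (62 + 138*550) + 115084 = (62 + 75900) + 115084 = 75962 + 115084 = 191046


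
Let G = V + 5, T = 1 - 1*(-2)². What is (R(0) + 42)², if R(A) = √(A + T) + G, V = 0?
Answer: (47 + I*√3)² ≈ 2206.0 + 162.81*I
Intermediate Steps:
T = -3 (T = 1 - 1*4 = 1 - 4 = -3)
G = 5 (G = 0 + 5 = 5)
R(A) = 5 + √(-3 + A) (R(A) = √(A - 3) + 5 = √(-3 + A) + 5 = 5 + √(-3 + A))
(R(0) + 42)² = ((5 + √(-3 + 0)) + 42)² = ((5 + √(-3)) + 42)² = ((5 + I*√3) + 42)² = (47 + I*√3)²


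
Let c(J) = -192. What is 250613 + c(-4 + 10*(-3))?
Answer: 250421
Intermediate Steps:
250613 + c(-4 + 10*(-3)) = 250613 - 192 = 250421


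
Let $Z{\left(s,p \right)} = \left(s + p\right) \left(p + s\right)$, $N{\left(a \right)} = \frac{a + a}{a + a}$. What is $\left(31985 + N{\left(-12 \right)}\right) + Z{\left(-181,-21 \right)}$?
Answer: $72790$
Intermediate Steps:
$N{\left(a \right)} = 1$ ($N{\left(a \right)} = \frac{2 a}{2 a} = 2 a \frac{1}{2 a} = 1$)
$Z{\left(s,p \right)} = \left(p + s\right)^{2}$ ($Z{\left(s,p \right)} = \left(p + s\right) \left(p + s\right) = \left(p + s\right)^{2}$)
$\left(31985 + N{\left(-12 \right)}\right) + Z{\left(-181,-21 \right)} = \left(31985 + 1\right) + \left(-21 - 181\right)^{2} = 31986 + \left(-202\right)^{2} = 31986 + 40804 = 72790$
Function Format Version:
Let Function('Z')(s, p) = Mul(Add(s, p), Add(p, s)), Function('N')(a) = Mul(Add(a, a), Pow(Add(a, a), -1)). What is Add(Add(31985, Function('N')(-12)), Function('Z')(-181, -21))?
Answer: 72790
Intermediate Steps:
Function('N')(a) = 1 (Function('N')(a) = Mul(Mul(2, a), Pow(Mul(2, a), -1)) = Mul(Mul(2, a), Mul(Rational(1, 2), Pow(a, -1))) = 1)
Function('Z')(s, p) = Pow(Add(p, s), 2) (Function('Z')(s, p) = Mul(Add(p, s), Add(p, s)) = Pow(Add(p, s), 2))
Add(Add(31985, Function('N')(-12)), Function('Z')(-181, -21)) = Add(Add(31985, 1), Pow(Add(-21, -181), 2)) = Add(31986, Pow(-202, 2)) = Add(31986, 40804) = 72790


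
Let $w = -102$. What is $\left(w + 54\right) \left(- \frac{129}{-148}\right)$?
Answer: $- \frac{1548}{37} \approx -41.838$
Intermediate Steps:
$\left(w + 54\right) \left(- \frac{129}{-148}\right) = \left(-102 + 54\right) \left(- \frac{129}{-148}\right) = - 48 \left(\left(-129\right) \left(- \frac{1}{148}\right)\right) = \left(-48\right) \frac{129}{148} = - \frac{1548}{37}$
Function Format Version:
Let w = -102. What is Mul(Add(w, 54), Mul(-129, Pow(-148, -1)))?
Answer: Rational(-1548, 37) ≈ -41.838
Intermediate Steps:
Mul(Add(w, 54), Mul(-129, Pow(-148, -1))) = Mul(Add(-102, 54), Mul(-129, Pow(-148, -1))) = Mul(-48, Mul(-129, Rational(-1, 148))) = Mul(-48, Rational(129, 148)) = Rational(-1548, 37)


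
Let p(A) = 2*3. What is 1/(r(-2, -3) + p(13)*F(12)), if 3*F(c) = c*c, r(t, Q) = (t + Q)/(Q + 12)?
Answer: 9/2587 ≈ 0.0034789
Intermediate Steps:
r(t, Q) = (Q + t)/(12 + Q)
p(A) = 6
F(c) = c²/3 (F(c) = (c*c)/3 = c²/3)
1/(r(-2, -3) + p(13)*F(12)) = 1/((-3 - 2)/(12 - 3) + 6*((⅓)*12²)) = 1/(-5/9 + 6*((⅓)*144)) = 1/((⅑)*(-5) + 6*48) = 1/(-5/9 + 288) = 1/(2587/9) = 9/2587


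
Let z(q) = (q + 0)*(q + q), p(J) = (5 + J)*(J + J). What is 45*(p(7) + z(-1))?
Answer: 7650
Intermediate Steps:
p(J) = 2*J*(5 + J) (p(J) = (5 + J)*(2*J) = 2*J*(5 + J))
z(q) = 2*q**2 (z(q) = q*(2*q) = 2*q**2)
45*(p(7) + z(-1)) = 45*(2*7*(5 + 7) + 2*(-1)**2) = 45*(2*7*12 + 2*1) = 45*(168 + 2) = 45*170 = 7650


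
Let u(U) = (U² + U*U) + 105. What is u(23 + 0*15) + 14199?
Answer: 15362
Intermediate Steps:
u(U) = 105 + 2*U² (u(U) = (U² + U²) + 105 = 2*U² + 105 = 105 + 2*U²)
u(23 + 0*15) + 14199 = (105 + 2*(23 + 0*15)²) + 14199 = (105 + 2*(23 + 0)²) + 14199 = (105 + 2*23²) + 14199 = (105 + 2*529) + 14199 = (105 + 1058) + 14199 = 1163 + 14199 = 15362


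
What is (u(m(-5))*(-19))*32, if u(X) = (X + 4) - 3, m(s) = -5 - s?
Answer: -608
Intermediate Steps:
u(X) = 1 + X (u(X) = (4 + X) - 3 = 1 + X)
(u(m(-5))*(-19))*32 = ((1 + (-5 - 1*(-5)))*(-19))*32 = ((1 + (-5 + 5))*(-19))*32 = ((1 + 0)*(-19))*32 = (1*(-19))*32 = -19*32 = -608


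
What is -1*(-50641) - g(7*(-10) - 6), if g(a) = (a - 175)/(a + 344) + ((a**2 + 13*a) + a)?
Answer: 12309223/268 ≈ 45930.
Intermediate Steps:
g(a) = a**2 + 14*a + (-175 + a)/(344 + a) (g(a) = (-175 + a)/(344 + a) + (a**2 + 14*a) = a**2 + 14*a + (-175 + a)/(344 + a))
-1*(-50641) - g(7*(-10) - 6) = -1*(-50641) - (-175 + (7*(-10) - 6)**3 + 358*(7*(-10) - 6)**2 + 4817*(7*(-10) - 6))/(344 + (7*(-10) - 6)) = 50641 - (-175 + (-70 - 6)**3 + 358*(-70 - 6)**2 + 4817*(-70 - 6))/(344 + (-70 - 6)) = 50641 - (-175 + (-76)**3 + 358*(-76)**2 + 4817*(-76))/(344 - 76) = 50641 - (-175 - 438976 + 358*5776 - 366092)/268 = 50641 - (-175 - 438976 + 2067808 - 366092)/268 = 50641 - 1262565/268 = 12309223/268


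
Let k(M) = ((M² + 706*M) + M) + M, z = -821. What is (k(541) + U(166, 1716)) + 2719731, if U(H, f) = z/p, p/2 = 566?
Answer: 3843637259/1132 ≈ 3.3954e+6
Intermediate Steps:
p = 1132 (p = 2*566 = 1132)
k(M) = M² + 708*M (k(M) = (M² + 707*M) + M = M² + 708*M)
U(H, f) = -821/1132
(k(541) + U(166, 1716)) + 2719731 = (541*(708 + 541) - 821/1132) + 2719731 = (541*1249 - 821/1132) + 2719731 = (675709 - 821/1132) + 2719731 = 764901767/1132 + 2719731 = 3843637259/1132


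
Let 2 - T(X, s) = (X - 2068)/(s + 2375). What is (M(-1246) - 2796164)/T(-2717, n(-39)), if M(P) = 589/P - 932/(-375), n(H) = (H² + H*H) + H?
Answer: -3513196485653467/3630766125 ≈ -9.6762e+5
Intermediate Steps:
n(H) = H + 2*H² (n(H) = (H² + H²) + H = 2*H² + H = H + 2*H²)
M(P) = 932/375 + 589/P (M(P) = 589/P - 932*(-1/375) = 589/P + 932/375 = 932/375 + 589/P)
T(X, s) = 2 - (-2068 + X)/(2375 + s) (T(X, s) = 2 - (X - 2068)/(s + 2375) = 2 - (-2068 + X)/(2375 + s))
(M(-1246) - 2796164)/T(-2717, n(-39)) = ((932/375 + 589/(-1246)) - 2796164)/(((6818 - 1*(-2717) + 2*(-39*(1 + 2*(-39))))/(2375 - 39*(1 + 2*(-39))))) = ((932/375 + 589*(-1/1246)) - 2796164)/(((6818 + 2717 + 2*(-39*(1 - 78)))/(2375 - 39*(1 - 78)))) = ((932/375 - 589/1246) - 2796164)/(((6818 + 2717 + 2*(-39*(-77)))/(2375 - 39*(-77)))) = (940397/467250 - 2796164)/(((6818 + 2717 + 2*3003)/(2375 + 3003))) = -1306506688603*5378/(6818 + 2717 + 6006)/467250 = -1306506688603/(467250*((1/5378)*15541)) = -1306506688603/(467250*15541/5378) = -1306506688603/467250*5378/15541 = -3513196485653467/3630766125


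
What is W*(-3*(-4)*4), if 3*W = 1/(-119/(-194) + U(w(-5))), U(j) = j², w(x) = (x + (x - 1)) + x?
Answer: 3104/49783 ≈ 0.062351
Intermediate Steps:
w(x) = -1 + 3*x (w(x) = (x + (-1 + x)) + x = (-1 + 2*x) + x = -1 + 3*x)
W = 194/149349 (W = 1/(3*(-119/(-194) + (-1 + 3*(-5))²)) = 1/(3*(-119*(-1/194) + (-1 - 15)²)) = 1/(3*(119/194 + (-16)²)) = 1/(3*(119/194 + 256)) = 1/(3*(49783/194)) = (⅓)*(194/49783) = 194/149349 ≈ 0.0012990)
W*(-3*(-4)*4) = 194*(-3*(-4)*4)/149349 = 194*(12*4)/149349 = (194/149349)*48 = 3104/49783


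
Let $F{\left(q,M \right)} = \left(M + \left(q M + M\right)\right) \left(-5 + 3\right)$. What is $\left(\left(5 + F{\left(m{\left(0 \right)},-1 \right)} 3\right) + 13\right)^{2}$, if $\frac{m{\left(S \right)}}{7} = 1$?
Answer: $5184$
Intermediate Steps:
$m{\left(S \right)} = 7$ ($m{\left(S \right)} = 7 \cdot 1 = 7$)
$F{\left(q,M \right)} = - 4 M - 2 M q$ ($F{\left(q,M \right)} = \left(M + \left(M q + M\right)\right) \left(-2\right) = \left(M + \left(M + M q\right)\right) \left(-2\right) = \left(2 M + M q\right) \left(-2\right) = - 4 M - 2 M q$)
$\left(\left(5 + F{\left(m{\left(0 \right)},-1 \right)} 3\right) + 13\right)^{2} = \left(\left(5 + \left(-2\right) \left(-1\right) \left(2 + 7\right) 3\right) + 13\right)^{2} = \left(\left(5 + \left(-2\right) \left(-1\right) 9 \cdot 3\right) + 13\right)^{2} = \left(\left(5 + 18 \cdot 3\right) + 13\right)^{2} = \left(\left(5 + 54\right) + 13\right)^{2} = \left(59 + 13\right)^{2} = 72^{2} = 5184$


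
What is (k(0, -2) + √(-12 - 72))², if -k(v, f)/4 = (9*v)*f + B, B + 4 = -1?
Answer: 316 + 80*I*√21 ≈ 316.0 + 366.61*I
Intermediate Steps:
B = -5 (B = -4 - 1 = -5)
k(v, f) = 20 - 36*f*v (k(v, f) = -4*((9*v)*f - 5) = -4*(9*f*v - 5) = -4*(-5 + 9*f*v) = 20 - 36*f*v)
(k(0, -2) + √(-12 - 72))² = ((20 - 36*(-2)*0) + √(-12 - 72))² = ((20 + 0) + √(-84))² = (20 + 2*I*√21)²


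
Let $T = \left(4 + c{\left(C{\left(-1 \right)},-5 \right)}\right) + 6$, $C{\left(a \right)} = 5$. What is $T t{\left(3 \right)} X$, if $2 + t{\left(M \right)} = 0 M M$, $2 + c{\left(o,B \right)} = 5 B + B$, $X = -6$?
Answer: $-264$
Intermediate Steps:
$c{\left(o,B \right)} = -2 + 6 B$ ($c{\left(o,B \right)} = -2 + \left(5 B + B\right) = -2 + 6 B$)
$t{\left(M \right)} = -2$ ($t{\left(M \right)} = -2 + 0 M M = -2 + 0 M = -2 + 0 = -2$)
$T = -22$ ($T = \left(4 + \left(-2 + 6 \left(-5\right)\right)\right) + 6 = \left(4 - 32\right) + 6 = -28 + 6 = -22$)
$T t{\left(3 \right)} X = \left(-22\right) \left(-2\right) \left(-6\right) = 44 \left(-6\right) = -264$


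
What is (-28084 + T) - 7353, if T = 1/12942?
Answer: -458625653/12942 ≈ -35437.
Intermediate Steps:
T = 1/12942 ≈ 7.7268e-5
(-28084 + T) - 7353 = (-28084 + 1/12942) - 7353 = -363463127/12942 - 7353 = -458625653/12942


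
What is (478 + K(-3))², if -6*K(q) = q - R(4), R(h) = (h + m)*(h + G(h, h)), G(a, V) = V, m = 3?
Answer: 8567329/36 ≈ 2.3798e+5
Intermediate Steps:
R(h) = 2*h*(3 + h) (R(h) = (h + 3)*(h + h) = (3 + h)*(2*h) = 2*h*(3 + h))
K(q) = 28/3 - q/6 (K(q) = -(q - 2*4*(3 + 4))/6 = -(q - 2*4*7)/6 = -(q - 1*56)/6 = -(q - 56)/6 = -(-56 + q)/6 = 28/3 - q/6)
(478 + K(-3))² = (478 + (28/3 - ⅙*(-3)))² = (478 + (28/3 + ½))² = (478 + 59/6)² = (2927/6)² = 8567329/36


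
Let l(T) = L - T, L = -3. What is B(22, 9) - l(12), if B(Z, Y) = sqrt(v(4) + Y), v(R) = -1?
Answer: 15 + 2*sqrt(2) ≈ 17.828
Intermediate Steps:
l(T) = -3 - T
B(Z, Y) = sqrt(-1 + Y)
B(22, 9) - l(12) = sqrt(-1 + 9) - (-3 - 1*12) = sqrt(8) - (-3 - 12) = 2*sqrt(2) - 1*(-15) = 2*sqrt(2) + 15 = 15 + 2*sqrt(2)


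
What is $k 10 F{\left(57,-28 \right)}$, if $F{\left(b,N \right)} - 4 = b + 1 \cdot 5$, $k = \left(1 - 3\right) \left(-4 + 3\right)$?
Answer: $1320$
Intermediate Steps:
$k = 2$ ($k = \left(-2\right) \left(-1\right) = 2$)
$F{\left(b,N \right)} = 9 + b$ ($F{\left(b,N \right)} = 4 + \left(b + 1 \cdot 5\right) = 4 + \left(b + 5\right) = 4 + \left(5 + b\right) = 9 + b$)
$k 10 F{\left(57,-28 \right)} = 2 \cdot 10 \left(9 + 57\right) = 20 \cdot 66 = 1320$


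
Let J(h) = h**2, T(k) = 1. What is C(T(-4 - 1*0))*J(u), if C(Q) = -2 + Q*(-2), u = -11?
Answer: -484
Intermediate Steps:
C(Q) = -2 - 2*Q
C(T(-4 - 1*0))*J(u) = (-2 - 2*1)*(-11)**2 = (-2 - 2)*121 = -4*121 = -484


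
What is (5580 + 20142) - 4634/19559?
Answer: 503091964/19559 ≈ 25722.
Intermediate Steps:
(5580 + 20142) - 4634/19559 = 25722 - 4634*1/19559 = 25722 - 4634/19559 = 503091964/19559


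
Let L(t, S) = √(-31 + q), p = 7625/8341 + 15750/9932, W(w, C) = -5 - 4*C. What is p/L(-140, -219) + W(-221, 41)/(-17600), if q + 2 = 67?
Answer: 169/17600 + 103551125*√34/1408327804 ≈ 0.43834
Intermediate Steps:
q = 65 (q = -2 + 67 = 65)
p = 103551125/41421406 (p = 7625*(1/8341) + 15750*(1/9932) = 7625/8341 + 7875/4966 = 103551125/41421406 ≈ 2.4999)
L(t, S) = √34 (L(t, S) = √(-31 + 65) = √34)
p/L(-140, -219) + W(-221, 41)/(-17600) = 103551125/(41421406*(√34)) + (-5 - 4*41)/(-17600) = 103551125*(√34/34)/41421406 + (-5 - 164)*(-1/17600) = 103551125*√34/1408327804 - 169*(-1/17600) = 103551125*√34/1408327804 + 169/17600 = 169/17600 + 103551125*√34/1408327804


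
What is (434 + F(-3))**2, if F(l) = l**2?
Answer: 196249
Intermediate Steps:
(434 + F(-3))**2 = (434 + (-3)**2)**2 = (434 + 9)**2 = 443**2 = 196249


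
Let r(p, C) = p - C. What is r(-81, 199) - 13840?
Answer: -14120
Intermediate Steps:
r(-81, 199) - 13840 = (-81 - 1*199) - 13840 = (-81 - 199) - 13840 = -280 - 13840 = -14120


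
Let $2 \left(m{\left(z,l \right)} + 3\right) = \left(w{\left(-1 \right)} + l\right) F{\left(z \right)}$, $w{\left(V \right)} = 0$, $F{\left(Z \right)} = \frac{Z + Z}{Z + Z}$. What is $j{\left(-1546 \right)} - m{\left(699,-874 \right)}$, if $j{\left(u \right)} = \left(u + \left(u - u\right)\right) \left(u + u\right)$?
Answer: $4780672$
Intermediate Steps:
$F{\left(Z \right)} = 1$ ($F{\left(Z \right)} = \frac{2 Z}{2 Z} = 2 Z \frac{1}{2 Z} = 1$)
$m{\left(z,l \right)} = -3 + \frac{l}{2}$ ($m{\left(z,l \right)} = -3 + \frac{\left(0 + l\right) 1}{2} = -3 + \frac{l 1}{2} = -3 + \frac{l}{2}$)
$j{\left(u \right)} = 2 u^{2}$ ($j{\left(u \right)} = \left(u + 0\right) 2 u = u 2 u = 2 u^{2}$)
$j{\left(-1546 \right)} - m{\left(699,-874 \right)} = 2 \left(-1546\right)^{2} - \left(-3 + \frac{1}{2} \left(-874\right)\right) = 2 \cdot 2390116 - \left(-3 - 437\right) = 4780232 - -440 = 4780232 + 440 = 4780672$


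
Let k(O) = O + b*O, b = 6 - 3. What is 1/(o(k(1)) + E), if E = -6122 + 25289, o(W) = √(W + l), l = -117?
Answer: 19167/367374002 - I*√113/367374002 ≈ 5.2173e-5 - 2.8935e-8*I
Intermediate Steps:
b = 3
k(O) = 4*O (k(O) = O + 3*O = 4*O)
o(W) = √(-117 + W) (o(W) = √(W - 117) = √(-117 + W))
E = 19167
1/(o(k(1)) + E) = 1/(√(-117 + 4*1) + 19167) = 1/(√(-117 + 4) + 19167) = 1/(√(-113) + 19167) = 1/(I*√113 + 19167) = 1/(19167 + I*√113)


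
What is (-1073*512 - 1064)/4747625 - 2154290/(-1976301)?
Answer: 1827985187762/1876547207025 ≈ 0.97412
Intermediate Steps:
(-1073*512 - 1064)/4747625 - 2154290/(-1976301) = (-549376 - 1064)*(1/4747625) - 2154290*(-1/1976301) = -550440*1/4747625 + 2154290/1976301 = -110088/949525 + 2154290/1976301 = 1827985187762/1876547207025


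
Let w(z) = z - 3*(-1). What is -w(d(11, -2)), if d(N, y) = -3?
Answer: 0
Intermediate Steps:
w(z) = 3 + z (w(z) = z + 3 = 3 + z)
-w(d(11, -2)) = -(3 - 3) = -1*0 = 0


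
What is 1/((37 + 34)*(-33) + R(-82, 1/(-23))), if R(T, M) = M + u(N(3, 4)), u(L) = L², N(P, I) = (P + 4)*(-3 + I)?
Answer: -23/52763 ≈ -0.00043591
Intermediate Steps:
N(P, I) = (-3 + I)*(4 + P) (N(P, I) = (4 + P)*(-3 + I) = (-3 + I)*(4 + P))
R(T, M) = 49 + M (R(T, M) = M + (-12 - 3*3 + 4*4 + 4*3)² = M + (-12 - 9 + 16 + 12)² = M + 7² = M + 49 = 49 + M)
1/((37 + 34)*(-33) + R(-82, 1/(-23))) = 1/((37 + 34)*(-33) + (49 + 1/(-23))) = 1/(71*(-33) + (49 - 1/23)) = 1/(-2343 + 1126/23) = 1/(-52763/23) = -23/52763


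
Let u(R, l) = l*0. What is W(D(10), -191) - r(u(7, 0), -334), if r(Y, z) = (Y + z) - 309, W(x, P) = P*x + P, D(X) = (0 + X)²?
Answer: -18648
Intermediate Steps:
D(X) = X²
u(R, l) = 0
W(x, P) = P + P*x
r(Y, z) = -309 + Y + z
W(D(10), -191) - r(u(7, 0), -334) = -191*(1 + 10²) - (-309 + 0 - 334) = -191*(1 + 100) - 1*(-643) = -191*101 + 643 = -19291 + 643 = -18648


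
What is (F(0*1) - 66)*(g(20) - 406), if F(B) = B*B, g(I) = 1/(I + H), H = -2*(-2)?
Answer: 107173/4 ≈ 26793.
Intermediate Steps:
H = 4
g(I) = 1/(4 + I) (g(I) = 1/(I + 4) = 1/(4 + I))
F(B) = B²
(F(0*1) - 66)*(g(20) - 406) = ((0*1)² - 66)*(1/(4 + 20) - 406) = (0² - 66)*(1/24 - 406) = (0 - 66)*(1/24 - 406) = -66*(-9743/24) = 107173/4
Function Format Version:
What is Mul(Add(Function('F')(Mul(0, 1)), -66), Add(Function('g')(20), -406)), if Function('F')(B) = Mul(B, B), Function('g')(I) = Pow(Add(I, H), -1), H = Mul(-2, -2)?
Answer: Rational(107173, 4) ≈ 26793.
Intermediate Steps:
H = 4
Function('g')(I) = Pow(Add(4, I), -1) (Function('g')(I) = Pow(Add(I, 4), -1) = Pow(Add(4, I), -1))
Function('F')(B) = Pow(B, 2)
Mul(Add(Function('F')(Mul(0, 1)), -66), Add(Function('g')(20), -406)) = Mul(Add(Pow(Mul(0, 1), 2), -66), Add(Pow(Add(4, 20), -1), -406)) = Mul(Add(Pow(0, 2), -66), Add(Pow(24, -1), -406)) = Mul(Add(0, -66), Add(Rational(1, 24), -406)) = Mul(-66, Rational(-9743, 24)) = Rational(107173, 4)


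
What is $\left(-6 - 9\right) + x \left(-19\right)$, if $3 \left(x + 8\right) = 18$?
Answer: $23$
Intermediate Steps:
$x = -2$ ($x = -8 + \frac{1}{3} \cdot 18 = -8 + 6 = -2$)
$\left(-6 - 9\right) + x \left(-19\right) = \left(-6 - 9\right) - -38 = \left(-6 - 9\right) + 38 = -15 + 38 = 23$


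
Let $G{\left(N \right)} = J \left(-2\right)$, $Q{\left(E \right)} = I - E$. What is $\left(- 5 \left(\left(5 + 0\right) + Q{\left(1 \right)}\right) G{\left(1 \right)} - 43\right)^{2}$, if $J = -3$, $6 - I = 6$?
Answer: $26569$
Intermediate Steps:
$I = 0$ ($I = 6 - 6 = 0$)
$Q{\left(E \right)} = - E$ ($Q{\left(E \right)} = 0 - E = - E$)
$G{\left(N \right)} = 6$ ($G{\left(N \right)} = \left(-3\right) \left(-2\right) = 6$)
$\left(- 5 \left(\left(5 + 0\right) + Q{\left(1 \right)}\right) G{\left(1 \right)} - 43\right)^{2} = \left(- 5 \left(\left(5 + 0\right) - 1\right) 6 - 43\right)^{2} = \left(- 5 \left(5 - 1\right) 6 - 43\right)^{2} = \left(\left(-5\right) 4 \cdot 6 - 43\right)^{2} = \left(\left(-20\right) 6 - 43\right)^{2} = \left(-120 - 43\right)^{2} = \left(-163\right)^{2} = 26569$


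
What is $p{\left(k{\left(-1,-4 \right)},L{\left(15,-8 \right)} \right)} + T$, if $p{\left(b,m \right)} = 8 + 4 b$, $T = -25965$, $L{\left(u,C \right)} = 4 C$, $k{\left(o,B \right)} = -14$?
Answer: $-26013$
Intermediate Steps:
$p{\left(k{\left(-1,-4 \right)},L{\left(15,-8 \right)} \right)} + T = \left(8 + 4 \left(-14\right)\right) - 25965 = \left(8 - 56\right) - 25965 = -48 - 25965 = -26013$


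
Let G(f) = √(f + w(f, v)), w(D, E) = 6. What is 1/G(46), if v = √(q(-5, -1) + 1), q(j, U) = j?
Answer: √13/26 ≈ 0.13867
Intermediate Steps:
v = 2*I (v = √(-5 + 1) = √(-4) = 2*I ≈ 2.0*I)
G(f) = √(6 + f) (G(f) = √(f + 6) = √(6 + f))
1/G(46) = 1/(√(6 + 46)) = 1/(√52) = 1/(2*√13) = √13/26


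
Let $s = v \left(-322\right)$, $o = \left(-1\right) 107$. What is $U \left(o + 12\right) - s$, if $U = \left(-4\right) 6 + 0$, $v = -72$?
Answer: $-20904$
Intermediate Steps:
$U = -24$ ($U = -24 + 0 = -24$)
$o = -107$
$s = 23184$ ($s = \left(-72\right) \left(-322\right) = 23184$)
$U \left(o + 12\right) - s = - 24 \left(-107 + 12\right) - 23184 = \left(-24\right) \left(-95\right) - 23184 = 2280 - 23184 = -20904$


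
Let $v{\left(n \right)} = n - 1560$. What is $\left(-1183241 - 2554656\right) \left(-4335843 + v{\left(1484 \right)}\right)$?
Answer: $16207218622343$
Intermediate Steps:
$v{\left(n \right)} = -1560 + n$
$\left(-1183241 - 2554656\right) \left(-4335843 + v{\left(1484 \right)}\right) = \left(-1183241 - 2554656\right) \left(-4335843 + \left(-1560 + 1484\right)\right) = - 3737897 \left(-4335843 - 76\right) = \left(-3737897\right) \left(-4335919\right) = 16207218622343$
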